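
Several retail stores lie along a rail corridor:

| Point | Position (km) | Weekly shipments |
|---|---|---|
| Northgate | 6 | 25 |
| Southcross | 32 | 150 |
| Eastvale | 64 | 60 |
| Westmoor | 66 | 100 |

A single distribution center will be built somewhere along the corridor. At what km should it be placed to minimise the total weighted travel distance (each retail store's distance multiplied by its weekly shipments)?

x = 32

For a sum of weighted absolute distances on a line, the optimum is the weighted median (not the mean). Total weight W = 335; half-weight = 167.5.
Sort by position and accumulate weight:
  km 6 (Northgate, w=25) → cum 25
  km 32 (Southcross, w=150) → cum 175  ≥ 167.5 → median here
  km 64 (Eastvale, w=60) → cum 235
  km 66 (Westmoor, w=100) → cum 335
Optimal location: km 32.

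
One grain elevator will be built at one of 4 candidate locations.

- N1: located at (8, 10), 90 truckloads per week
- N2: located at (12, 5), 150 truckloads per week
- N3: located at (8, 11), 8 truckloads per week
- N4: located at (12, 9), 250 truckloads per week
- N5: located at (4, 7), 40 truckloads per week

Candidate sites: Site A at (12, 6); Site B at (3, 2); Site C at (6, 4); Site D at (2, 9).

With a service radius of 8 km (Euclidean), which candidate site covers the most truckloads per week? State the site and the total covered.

Coverage radius r = 8 km; a point is covered iff (Δx)²+(Δy)² ≤ 8² = 64.
  Site A (12, 6): covers {N1, N2, N3, N4} → 498
  Site B (3, 2): covers {N5} → 40
  Site C (6, 4): covers {N1, N2, N3, N4, N5} → 538
  Site D (2, 9): covers {N1, N3, N5} → 138
Maximum coverage at Site C: 538 truckloads per week.

Site C, covering 538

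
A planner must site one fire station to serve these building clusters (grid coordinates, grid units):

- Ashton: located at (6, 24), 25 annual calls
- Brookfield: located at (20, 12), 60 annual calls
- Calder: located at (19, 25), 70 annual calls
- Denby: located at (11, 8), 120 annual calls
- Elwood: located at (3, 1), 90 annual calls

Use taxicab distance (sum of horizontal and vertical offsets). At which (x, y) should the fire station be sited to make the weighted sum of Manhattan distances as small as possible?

(11, 8)

Manhattan distance separates: Σwᵢ(|x−xᵢ|+|y−yᵢ|) = Σwᵢ|x−xᵢ| + Σwᵢ|y−yᵢ|, so x and y are optimised independently as 1-D weighted medians.
Total weight W = 365; half = 182.5.
x-coordinate, sorted with cumulative weight:
  x=3 (Elwood, w=90) cum 90
  x=6 (Ashton, w=25) cum 115
  x=11 (Denby, w=120) cum 235  ← median
  x=19 (Calder, w=70) cum 305
  x=20 (Brookfield, w=60) cum 365
⇒ x* = 11
y-coordinate, sorted with cumulative weight:
  y=1 (Elwood, w=90) cum 90
  y=8 (Denby, w=120) cum 210  ← median
  y=12 (Brookfield, w=60) cum 270
  y=24 (Ashton, w=25) cum 295
  y=25 (Calder, w=70) cum 365
⇒ y* = 8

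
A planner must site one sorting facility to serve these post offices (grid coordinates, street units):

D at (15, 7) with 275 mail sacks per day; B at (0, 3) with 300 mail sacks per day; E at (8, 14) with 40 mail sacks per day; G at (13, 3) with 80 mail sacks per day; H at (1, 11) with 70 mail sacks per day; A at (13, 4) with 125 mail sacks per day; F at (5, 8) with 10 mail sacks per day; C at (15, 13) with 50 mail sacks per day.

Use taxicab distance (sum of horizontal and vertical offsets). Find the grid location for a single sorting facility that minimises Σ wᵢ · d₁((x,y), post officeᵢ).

Manhattan distance separates: Σwᵢ(|x−xᵢ|+|y−yᵢ|) = Σwᵢ|x−xᵢ| + Σwᵢ|y−yᵢ|, so x and y are optimised independently as 1-D weighted medians.
Total weight W = 950; half = 475.
x-coordinate, sorted with cumulative weight:
  x=0 (B, w=300) cum 300
  x=1 (H, w=70) cum 370
  x=5 (F, w=10) cum 380
  x=8 (E, w=40) cum 420
  x=13 (G, w=80) cum 500  ← median
  x=13 (A, w=125) cum 625
  x=15 (D, w=275) cum 900
  x=15 (C, w=50) cum 950
⇒ x* = 13
y-coordinate, sorted with cumulative weight:
  y=3 (B, w=300) cum 300
  y=3 (G, w=80) cum 380
  y=4 (A, w=125) cum 505  ← median
  y=7 (D, w=275) cum 780
  y=8 (F, w=10) cum 790
  y=11 (H, w=70) cum 860
  y=13 (C, w=50) cum 910
  y=14 (E, w=40) cum 950
⇒ y* = 4

(13, 4)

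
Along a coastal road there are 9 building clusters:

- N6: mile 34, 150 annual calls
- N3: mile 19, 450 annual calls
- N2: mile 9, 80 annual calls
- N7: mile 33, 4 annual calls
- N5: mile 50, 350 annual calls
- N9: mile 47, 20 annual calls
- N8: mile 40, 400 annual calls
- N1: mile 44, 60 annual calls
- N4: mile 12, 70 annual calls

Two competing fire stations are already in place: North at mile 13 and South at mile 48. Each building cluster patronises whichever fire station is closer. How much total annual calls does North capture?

The indifferent point is the midpoint (13+48)/2 = 30.5; building clusters left of it (closer to North at 13) go to North, those right go to South.
  N2 at 9 (w=80) → North
  N4 at 12 (w=70) → North
  N3 at 19 (w=450) → North
  N7 at 33 (w=4) → South
  N6 at 34 (w=150) → South
  N8 at 40 (w=400) → South
  N1 at 44 (w=60) → South
  N9 at 47 (w=20) → South
  N5 at 50 (w=350) → South
North captures 600; South captures 984.

600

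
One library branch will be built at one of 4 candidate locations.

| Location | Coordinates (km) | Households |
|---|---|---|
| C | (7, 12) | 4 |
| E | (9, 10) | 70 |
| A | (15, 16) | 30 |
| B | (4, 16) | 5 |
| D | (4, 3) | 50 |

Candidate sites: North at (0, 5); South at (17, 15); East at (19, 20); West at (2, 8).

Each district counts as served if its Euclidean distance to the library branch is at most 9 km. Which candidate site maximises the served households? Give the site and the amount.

Coverage radius r = 9 km; a point is covered iff (Δx)²+(Δy)² ≤ 9² = 81.
  North (0, 5): covers {D} → 50
  South (17, 15): covers {A} → 30
  East (19, 20): covers {A} → 30
  West (2, 8): covers {C, E, B, D} → 129
Maximum coverage at West: 129 households.

West, covering 129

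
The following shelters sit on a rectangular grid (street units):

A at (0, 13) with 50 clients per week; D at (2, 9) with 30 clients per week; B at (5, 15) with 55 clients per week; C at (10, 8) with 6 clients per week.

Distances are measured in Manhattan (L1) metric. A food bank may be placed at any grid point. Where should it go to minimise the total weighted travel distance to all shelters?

Manhattan distance separates: Σwᵢ(|x−xᵢ|+|y−yᵢ|) = Σwᵢ|x−xᵢ| + Σwᵢ|y−yᵢ|, so x and y are optimised independently as 1-D weighted medians.
Total weight W = 141; half = 70.5.
x-coordinate, sorted with cumulative weight:
  x=0 (A, w=50) cum 50
  x=2 (D, w=30) cum 80  ← median
  x=5 (B, w=55) cum 135
  x=10 (C, w=6) cum 141
⇒ x* = 2
y-coordinate, sorted with cumulative weight:
  y=8 (C, w=6) cum 6
  y=9 (D, w=30) cum 36
  y=13 (A, w=50) cum 86  ← median
  y=15 (B, w=55) cum 141
⇒ y* = 13

(2, 13)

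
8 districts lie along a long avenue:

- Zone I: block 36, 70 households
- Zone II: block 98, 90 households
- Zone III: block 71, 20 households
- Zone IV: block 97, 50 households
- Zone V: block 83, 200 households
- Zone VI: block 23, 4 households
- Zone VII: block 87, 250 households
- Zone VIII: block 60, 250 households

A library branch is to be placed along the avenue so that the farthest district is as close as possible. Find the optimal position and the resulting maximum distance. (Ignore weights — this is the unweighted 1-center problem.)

The 1-center on a line is the midpoint of the two extreme points: leftmost at 23, rightmost at 98.
Optimal location = (23 + 98)/2 = 60.5; maximum distance = (98 − 23)/2 = 37.5.

location 60.5, max distance 37.5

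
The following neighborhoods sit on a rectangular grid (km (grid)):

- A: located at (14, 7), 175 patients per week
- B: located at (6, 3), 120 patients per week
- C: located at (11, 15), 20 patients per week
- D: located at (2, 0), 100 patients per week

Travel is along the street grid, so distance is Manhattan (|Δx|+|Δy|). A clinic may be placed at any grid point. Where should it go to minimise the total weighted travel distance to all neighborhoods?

Manhattan distance separates: Σwᵢ(|x−xᵢ|+|y−yᵢ|) = Σwᵢ|x−xᵢ| + Σwᵢ|y−yᵢ|, so x and y are optimised independently as 1-D weighted medians.
Total weight W = 415; half = 207.5.
x-coordinate, sorted with cumulative weight:
  x=2 (D, w=100) cum 100
  x=6 (B, w=120) cum 220  ← median
  x=11 (C, w=20) cum 240
  x=14 (A, w=175) cum 415
⇒ x* = 6
y-coordinate, sorted with cumulative weight:
  y=0 (D, w=100) cum 100
  y=3 (B, w=120) cum 220  ← median
  y=7 (A, w=175) cum 395
  y=15 (C, w=20) cum 415
⇒ y* = 3

(6, 3)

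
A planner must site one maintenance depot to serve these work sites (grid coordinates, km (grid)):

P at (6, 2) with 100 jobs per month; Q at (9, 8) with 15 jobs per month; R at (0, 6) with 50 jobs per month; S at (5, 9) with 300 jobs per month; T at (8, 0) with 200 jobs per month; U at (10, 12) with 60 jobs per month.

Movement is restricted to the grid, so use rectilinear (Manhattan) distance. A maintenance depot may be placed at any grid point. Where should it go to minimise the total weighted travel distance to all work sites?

Manhattan distance separates: Σwᵢ(|x−xᵢ|+|y−yᵢ|) = Σwᵢ|x−xᵢ| + Σwᵢ|y−yᵢ|, so x and y are optimised independently as 1-D weighted medians.
Total weight W = 725; half = 362.5.
x-coordinate, sorted with cumulative weight:
  x=0 (R, w=50) cum 50
  x=5 (S, w=300) cum 350
  x=6 (P, w=100) cum 450  ← median
  x=8 (T, w=200) cum 650
  x=9 (Q, w=15) cum 665
  x=10 (U, w=60) cum 725
⇒ x* = 6
y-coordinate, sorted with cumulative weight:
  y=0 (T, w=200) cum 200
  y=2 (P, w=100) cum 300
  y=6 (R, w=50) cum 350
  y=8 (Q, w=15) cum 365  ← median
  y=9 (S, w=300) cum 665
  y=12 (U, w=60) cum 725
⇒ y* = 8

(6, 8)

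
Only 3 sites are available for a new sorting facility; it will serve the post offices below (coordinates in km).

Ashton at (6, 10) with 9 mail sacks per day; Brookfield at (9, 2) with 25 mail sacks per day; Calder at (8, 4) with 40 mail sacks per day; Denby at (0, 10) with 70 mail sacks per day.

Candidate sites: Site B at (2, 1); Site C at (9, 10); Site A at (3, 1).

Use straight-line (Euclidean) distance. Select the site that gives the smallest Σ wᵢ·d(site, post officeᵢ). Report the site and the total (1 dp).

Total weighted distance at each candidate:
  Site B (2, 1): total = 1179.1
  Site C (9, 10): total = 1100.3
  Site A (3, 1): total = 1134.8
Minimum is at Site C with total 1100.3 km.

Site C, total 1100.3 km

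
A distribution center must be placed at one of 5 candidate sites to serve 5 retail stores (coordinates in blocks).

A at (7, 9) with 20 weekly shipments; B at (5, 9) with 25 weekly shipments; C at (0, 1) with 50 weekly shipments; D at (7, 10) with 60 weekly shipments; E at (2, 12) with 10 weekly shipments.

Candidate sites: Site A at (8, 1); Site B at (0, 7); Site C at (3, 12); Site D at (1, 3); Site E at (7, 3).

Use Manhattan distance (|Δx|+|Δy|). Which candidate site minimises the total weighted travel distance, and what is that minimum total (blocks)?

Site B, total 1325 blocks

Total weighted distance at each candidate:
  Site A (8, 1): total = 1625
  Site B (0, 7): total = 1325
  Site C (3, 12): total = 1335
  Site D (1, 3): total = 1520
  Site E (7, 3): total = 1330
Minimum is at Site B with total 1325 blocks.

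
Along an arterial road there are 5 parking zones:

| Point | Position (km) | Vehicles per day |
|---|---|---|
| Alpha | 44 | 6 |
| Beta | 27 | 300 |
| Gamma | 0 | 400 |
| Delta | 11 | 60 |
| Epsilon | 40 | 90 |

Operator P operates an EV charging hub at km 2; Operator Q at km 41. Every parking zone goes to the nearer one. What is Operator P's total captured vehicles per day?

The indifferent point is the midpoint (2+41)/2 = 21.5; parking zones left of it (closer to Operator P at 2) go to Operator P, those right go to Operator Q.
  Gamma at 0 (w=400) → Operator P
  Delta at 11 (w=60) → Operator P
  Beta at 27 (w=300) → Operator Q
  Epsilon at 40 (w=90) → Operator Q
  Alpha at 44 (w=6) → Operator Q
Operator P captures 460; Operator Q captures 396.

460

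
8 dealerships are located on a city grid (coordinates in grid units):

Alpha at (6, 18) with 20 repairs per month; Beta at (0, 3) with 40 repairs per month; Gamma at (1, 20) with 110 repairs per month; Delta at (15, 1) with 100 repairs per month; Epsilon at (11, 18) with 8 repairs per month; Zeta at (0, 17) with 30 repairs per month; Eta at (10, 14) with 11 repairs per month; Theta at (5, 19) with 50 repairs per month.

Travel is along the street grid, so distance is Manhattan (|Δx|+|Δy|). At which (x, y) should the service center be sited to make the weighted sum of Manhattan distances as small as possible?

(5, 18)

Manhattan distance separates: Σwᵢ(|x−xᵢ|+|y−yᵢ|) = Σwᵢ|x−xᵢ| + Σwᵢ|y−yᵢ|, so x and y are optimised independently as 1-D weighted medians.
Total weight W = 369; half = 184.5.
x-coordinate, sorted with cumulative weight:
  x=0 (Beta, w=40) cum 40
  x=0 (Zeta, w=30) cum 70
  x=1 (Gamma, w=110) cum 180
  x=5 (Theta, w=50) cum 230  ← median
  x=6 (Alpha, w=20) cum 250
  x=10 (Eta, w=11) cum 261
  x=11 (Epsilon, w=8) cum 269
  x=15 (Delta, w=100) cum 369
⇒ x* = 5
y-coordinate, sorted with cumulative weight:
  y=1 (Delta, w=100) cum 100
  y=3 (Beta, w=40) cum 140
  y=14 (Eta, w=11) cum 151
  y=17 (Zeta, w=30) cum 181
  y=18 (Alpha, w=20) cum 201  ← median
  y=18 (Epsilon, w=8) cum 209
  y=19 (Theta, w=50) cum 259
  y=20 (Gamma, w=110) cum 369
⇒ y* = 18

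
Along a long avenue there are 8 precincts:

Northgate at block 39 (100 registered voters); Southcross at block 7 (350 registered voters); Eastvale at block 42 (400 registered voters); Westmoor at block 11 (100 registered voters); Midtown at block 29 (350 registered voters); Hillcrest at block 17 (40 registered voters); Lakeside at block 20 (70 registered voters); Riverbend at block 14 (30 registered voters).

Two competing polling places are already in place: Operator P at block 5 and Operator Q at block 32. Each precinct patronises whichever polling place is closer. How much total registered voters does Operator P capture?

520

The indifferent point is the midpoint (5+32)/2 = 18.5; precincts left of it (closer to Operator P at 5) go to Operator P, those right go to Operator Q.
  Southcross at 7 (w=350) → Operator P
  Westmoor at 11 (w=100) → Operator P
  Riverbend at 14 (w=30) → Operator P
  Hillcrest at 17 (w=40) → Operator P
  Lakeside at 20 (w=70) → Operator Q
  Midtown at 29 (w=350) → Operator Q
  Northgate at 39 (w=100) → Operator Q
  Eastvale at 42 (w=400) → Operator Q
Operator P captures 520; Operator Q captures 920.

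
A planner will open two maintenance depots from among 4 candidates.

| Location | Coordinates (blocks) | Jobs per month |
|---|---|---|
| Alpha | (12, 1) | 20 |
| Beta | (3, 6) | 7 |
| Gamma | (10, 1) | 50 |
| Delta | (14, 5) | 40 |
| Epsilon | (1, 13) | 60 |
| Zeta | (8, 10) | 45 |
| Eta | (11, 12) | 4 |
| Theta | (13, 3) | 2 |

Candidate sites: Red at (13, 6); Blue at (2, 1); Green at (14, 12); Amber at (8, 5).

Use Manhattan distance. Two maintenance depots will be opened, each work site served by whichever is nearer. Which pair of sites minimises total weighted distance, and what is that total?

{Red, Amber}, total 1705

Evaluate every pair (each demand assigned to the nearer of the two):
  {Red, Amber}: total = 1705
  {Blue, Amber}: total = 1801
  {Green, Amber}: total = 1833
  {Red, Blue}: total = 1865
  {Red, Green}: total = 1888
  {Blue, Green}: total = 2094
Best pair: {Red, Amber} with total 1705.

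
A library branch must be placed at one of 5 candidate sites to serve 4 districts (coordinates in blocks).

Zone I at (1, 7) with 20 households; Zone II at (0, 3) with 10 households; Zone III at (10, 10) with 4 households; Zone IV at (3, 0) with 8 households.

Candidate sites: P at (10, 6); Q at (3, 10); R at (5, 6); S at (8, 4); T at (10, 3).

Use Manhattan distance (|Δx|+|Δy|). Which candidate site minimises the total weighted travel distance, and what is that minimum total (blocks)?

Total weighted distance at each candidate:
  P (10, 6): total = 450
  Q (3, 10): total = 308
  R (5, 6): total = 280
  S (8, 4): total = 394
  T (10, 3): total = 468
Minimum is at R with total 280 blocks.

R, total 280 blocks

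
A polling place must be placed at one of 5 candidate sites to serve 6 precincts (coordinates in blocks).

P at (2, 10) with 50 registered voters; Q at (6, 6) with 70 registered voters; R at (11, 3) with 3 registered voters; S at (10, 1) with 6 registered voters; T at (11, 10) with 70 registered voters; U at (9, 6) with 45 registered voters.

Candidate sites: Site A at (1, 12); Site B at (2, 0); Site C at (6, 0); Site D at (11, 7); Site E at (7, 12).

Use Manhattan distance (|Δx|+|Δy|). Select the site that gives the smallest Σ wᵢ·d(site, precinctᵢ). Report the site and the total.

Site D, total 1419 blocks

Total weighted distance at each candidate:
  Site A (1, 12): total = 2567
  Site B (2, 0): total = 3205
  Site C (6, 0): total = 2629
  Site D (11, 7): total = 1419
  Site E (7, 12): total = 1743
Minimum is at Site D with total 1419 blocks.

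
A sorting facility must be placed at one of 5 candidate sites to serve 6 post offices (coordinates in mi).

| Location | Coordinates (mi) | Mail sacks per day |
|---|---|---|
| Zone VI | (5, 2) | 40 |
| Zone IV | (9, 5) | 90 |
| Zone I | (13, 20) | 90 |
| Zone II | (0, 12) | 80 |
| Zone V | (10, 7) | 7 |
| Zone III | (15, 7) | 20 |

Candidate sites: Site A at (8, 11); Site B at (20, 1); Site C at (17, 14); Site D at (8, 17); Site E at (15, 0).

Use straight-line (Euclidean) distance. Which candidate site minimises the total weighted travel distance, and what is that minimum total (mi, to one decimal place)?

Site A, total 2691.1 mi

Total weighted distance at each candidate:
  Site A (8, 11): total = 2691.1
  Site B (20, 1): total = 5541.0
  Site C (17, 14): total = 3995.8
  Site D (8, 17): total = 3290.6
  Site E (15, 0): total = 4656.8
Minimum is at Site A with total 2691.1 mi.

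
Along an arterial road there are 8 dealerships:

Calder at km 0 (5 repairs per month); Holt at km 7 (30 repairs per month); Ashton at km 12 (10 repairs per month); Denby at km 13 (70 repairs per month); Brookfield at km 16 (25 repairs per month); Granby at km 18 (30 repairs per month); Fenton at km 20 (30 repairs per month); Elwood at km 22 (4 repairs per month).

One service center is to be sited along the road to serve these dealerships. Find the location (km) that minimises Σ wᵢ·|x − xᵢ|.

For a sum of weighted absolute distances on a line, the optimum is the weighted median (not the mean). Total weight W = 204; half-weight = 102.
Sort by position and accumulate weight:
  km 0 (Calder, w=5) → cum 5
  km 7 (Holt, w=30) → cum 35
  km 12 (Ashton, w=10) → cum 45
  km 13 (Denby, w=70) → cum 115  ≥ 102 → median here
  km 16 (Brookfield, w=25) → cum 140
  km 18 (Granby, w=30) → cum 170
  km 20 (Fenton, w=30) → cum 200
  km 22 (Elwood, w=4) → cum 204
Optimal location: km 13.

x = 13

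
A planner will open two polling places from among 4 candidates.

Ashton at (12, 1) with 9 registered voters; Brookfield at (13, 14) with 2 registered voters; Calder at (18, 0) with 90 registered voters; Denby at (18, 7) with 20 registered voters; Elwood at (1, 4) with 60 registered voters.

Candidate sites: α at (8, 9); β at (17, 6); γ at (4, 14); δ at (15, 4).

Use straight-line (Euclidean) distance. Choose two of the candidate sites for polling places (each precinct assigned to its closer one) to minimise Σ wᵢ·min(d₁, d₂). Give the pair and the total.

Evaluate every pair (each demand assigned to the nearer of the two):
  {α, δ}: total = 1103.3
  {α, β}: total = 1169.7
  {γ, δ}: total = 1217.5
  {β, γ}: total = 1283.7
  {β, δ}: total = 1374.4
  {α, γ}: total = 2025.6
Best pair: {α, δ} with total 1103.3.

{α, δ}, total 1103.3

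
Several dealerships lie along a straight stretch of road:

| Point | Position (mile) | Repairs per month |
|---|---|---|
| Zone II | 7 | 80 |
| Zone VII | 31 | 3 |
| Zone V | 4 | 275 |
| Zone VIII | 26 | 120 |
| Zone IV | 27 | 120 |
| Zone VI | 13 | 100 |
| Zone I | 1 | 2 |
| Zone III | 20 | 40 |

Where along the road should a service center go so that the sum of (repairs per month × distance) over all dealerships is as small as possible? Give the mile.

x = 13

For a sum of weighted absolute distances on a line, the optimum is the weighted median (not the mean). Total weight W = 740; half-weight = 370.
Sort by position and accumulate weight:
  mile 1 (Zone I, w=2) → cum 2
  mile 4 (Zone V, w=275) → cum 277
  mile 7 (Zone II, w=80) → cum 357
  mile 13 (Zone VI, w=100) → cum 457  ≥ 370 → median here
  mile 20 (Zone III, w=40) → cum 497
  mile 26 (Zone VIII, w=120) → cum 617
  mile 27 (Zone IV, w=120) → cum 737
  mile 31 (Zone VII, w=3) → cum 740
Optimal location: mile 13.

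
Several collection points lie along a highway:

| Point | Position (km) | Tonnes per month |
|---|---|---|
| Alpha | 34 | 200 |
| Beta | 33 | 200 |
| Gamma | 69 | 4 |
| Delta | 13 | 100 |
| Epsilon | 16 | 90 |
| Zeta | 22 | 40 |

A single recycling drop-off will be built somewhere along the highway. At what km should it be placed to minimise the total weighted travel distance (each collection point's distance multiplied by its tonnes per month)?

x = 33

For a sum of weighted absolute distances on a line, the optimum is the weighted median (not the mean). Total weight W = 634; half-weight = 317.
Sort by position and accumulate weight:
  km 13 (Delta, w=100) → cum 100
  km 16 (Epsilon, w=90) → cum 190
  km 22 (Zeta, w=40) → cum 230
  km 33 (Beta, w=200) → cum 430  ≥ 317 → median here
  km 34 (Alpha, w=200) → cum 630
  km 69 (Gamma, w=4) → cum 634
Optimal location: km 33.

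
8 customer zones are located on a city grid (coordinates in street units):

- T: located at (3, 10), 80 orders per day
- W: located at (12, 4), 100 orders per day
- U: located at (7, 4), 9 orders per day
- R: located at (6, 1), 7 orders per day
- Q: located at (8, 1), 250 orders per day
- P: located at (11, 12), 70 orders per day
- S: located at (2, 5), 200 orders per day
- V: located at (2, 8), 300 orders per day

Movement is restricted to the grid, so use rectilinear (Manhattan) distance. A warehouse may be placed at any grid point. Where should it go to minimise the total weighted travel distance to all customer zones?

(3, 5)

Manhattan distance separates: Σwᵢ(|x−xᵢ|+|y−yᵢ|) = Σwᵢ|x−xᵢ| + Σwᵢ|y−yᵢ|, so x and y are optimised independently as 1-D weighted medians.
Total weight W = 1016; half = 508.
x-coordinate, sorted with cumulative weight:
  x=2 (S, w=200) cum 200
  x=2 (V, w=300) cum 500
  x=3 (T, w=80) cum 580  ← median
  x=6 (R, w=7) cum 587
  x=7 (U, w=9) cum 596
  x=8 (Q, w=250) cum 846
  x=11 (P, w=70) cum 916
  x=12 (W, w=100) cum 1016
⇒ x* = 3
y-coordinate, sorted with cumulative weight:
  y=1 (R, w=7) cum 7
  y=1 (Q, w=250) cum 257
  y=4 (W, w=100) cum 357
  y=4 (U, w=9) cum 366
  y=5 (S, w=200) cum 566  ← median
  y=8 (V, w=300) cum 866
  y=10 (T, w=80) cum 946
  y=12 (P, w=70) cum 1016
⇒ y* = 5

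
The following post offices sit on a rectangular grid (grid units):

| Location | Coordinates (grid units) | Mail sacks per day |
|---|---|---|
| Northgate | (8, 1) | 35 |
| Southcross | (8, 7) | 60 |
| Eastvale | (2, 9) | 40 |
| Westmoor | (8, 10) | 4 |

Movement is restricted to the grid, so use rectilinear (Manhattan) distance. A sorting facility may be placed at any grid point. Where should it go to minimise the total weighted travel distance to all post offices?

Manhattan distance separates: Σwᵢ(|x−xᵢ|+|y−yᵢ|) = Σwᵢ|x−xᵢ| + Σwᵢ|y−yᵢ|, so x and y are optimised independently as 1-D weighted medians.
Total weight W = 139; half = 69.5.
x-coordinate, sorted with cumulative weight:
  x=2 (Eastvale, w=40) cum 40
  x=8 (Northgate, w=35) cum 75  ← median
  x=8 (Southcross, w=60) cum 135
  x=8 (Westmoor, w=4) cum 139
⇒ x* = 8
y-coordinate, sorted with cumulative weight:
  y=1 (Northgate, w=35) cum 35
  y=7 (Southcross, w=60) cum 95  ← median
  y=9 (Eastvale, w=40) cum 135
  y=10 (Westmoor, w=4) cum 139
⇒ y* = 7

(8, 7)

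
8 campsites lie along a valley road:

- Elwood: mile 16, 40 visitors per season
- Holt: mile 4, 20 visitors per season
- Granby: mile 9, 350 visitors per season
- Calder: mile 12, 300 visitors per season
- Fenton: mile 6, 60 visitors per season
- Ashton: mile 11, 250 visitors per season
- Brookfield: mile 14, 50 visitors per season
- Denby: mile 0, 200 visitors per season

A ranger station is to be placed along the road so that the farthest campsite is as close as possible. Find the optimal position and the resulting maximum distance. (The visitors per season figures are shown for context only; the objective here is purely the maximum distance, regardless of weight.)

location 8, max distance 8

The 1-center on a line is the midpoint of the two extreme points: leftmost at 0, rightmost at 16.
Optimal location = (0 + 16)/2 = 8; maximum distance = (16 − 0)/2 = 8.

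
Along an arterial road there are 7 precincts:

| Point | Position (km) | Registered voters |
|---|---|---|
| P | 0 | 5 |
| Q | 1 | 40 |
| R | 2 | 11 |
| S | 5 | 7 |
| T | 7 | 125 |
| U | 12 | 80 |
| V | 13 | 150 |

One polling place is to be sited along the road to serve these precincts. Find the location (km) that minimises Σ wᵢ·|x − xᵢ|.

For a sum of weighted absolute distances on a line, the optimum is the weighted median (not the mean). Total weight W = 418; half-weight = 209.
Sort by position and accumulate weight:
  km 0 (P, w=5) → cum 5
  km 1 (Q, w=40) → cum 45
  km 2 (R, w=11) → cum 56
  km 5 (S, w=7) → cum 63
  km 7 (T, w=125) → cum 188
  km 12 (U, w=80) → cum 268  ≥ 209 → median here
  km 13 (V, w=150) → cum 418
Optimal location: km 12.

x = 12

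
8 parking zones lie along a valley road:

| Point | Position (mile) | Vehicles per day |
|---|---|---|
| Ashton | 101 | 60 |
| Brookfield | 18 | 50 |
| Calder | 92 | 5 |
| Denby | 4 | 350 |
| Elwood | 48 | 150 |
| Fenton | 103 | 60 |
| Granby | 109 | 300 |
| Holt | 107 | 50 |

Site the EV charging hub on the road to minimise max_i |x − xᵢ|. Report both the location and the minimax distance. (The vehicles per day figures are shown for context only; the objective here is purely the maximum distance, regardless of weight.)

location 56.5, max distance 52.5

The 1-center on a line is the midpoint of the two extreme points: leftmost at 4, rightmost at 109.
Optimal location = (4 + 109)/2 = 56.5; maximum distance = (109 − 4)/2 = 52.5.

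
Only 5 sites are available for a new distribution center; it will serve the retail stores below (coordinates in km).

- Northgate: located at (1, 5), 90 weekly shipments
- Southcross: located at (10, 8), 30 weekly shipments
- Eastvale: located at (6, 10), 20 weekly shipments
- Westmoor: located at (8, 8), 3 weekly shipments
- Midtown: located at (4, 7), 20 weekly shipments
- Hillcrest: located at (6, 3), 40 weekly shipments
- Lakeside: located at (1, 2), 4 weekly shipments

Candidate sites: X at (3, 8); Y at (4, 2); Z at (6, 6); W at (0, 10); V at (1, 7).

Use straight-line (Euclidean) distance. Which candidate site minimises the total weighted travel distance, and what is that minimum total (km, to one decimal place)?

Z, total 871.9 km

Total weighted distance at each candidate:
  X (3, 8): total = 908.4
  Y (4, 2): total = 1024.4
  Z (6, 6): total = 871.9
  W (0, 10): total = 1410.6
  V (1, 7): total = 925.6
Minimum is at Z with total 871.9 km.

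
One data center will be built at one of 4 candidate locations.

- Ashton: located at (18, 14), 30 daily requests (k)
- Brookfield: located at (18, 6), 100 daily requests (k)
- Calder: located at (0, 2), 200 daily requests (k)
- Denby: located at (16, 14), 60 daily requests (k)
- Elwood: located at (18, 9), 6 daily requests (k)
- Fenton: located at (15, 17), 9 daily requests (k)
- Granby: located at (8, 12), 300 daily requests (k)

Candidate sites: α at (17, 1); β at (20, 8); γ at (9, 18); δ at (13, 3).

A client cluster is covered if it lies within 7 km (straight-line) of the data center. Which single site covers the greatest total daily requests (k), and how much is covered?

γ, covering 309

Coverage radius r = 7 km; a point is covered iff (Δx)²+(Δy)² ≤ 7² = 49.
  α (17, 1): covers {Brookfield} → 100
  β (20, 8): covers {Ashton, Brookfield, Elwood} → 136
  γ (9, 18): covers {Fenton, Granby} → 309
  δ (13, 3): covers {Brookfield} → 100
Maximum coverage at γ: 309 daily requests (k).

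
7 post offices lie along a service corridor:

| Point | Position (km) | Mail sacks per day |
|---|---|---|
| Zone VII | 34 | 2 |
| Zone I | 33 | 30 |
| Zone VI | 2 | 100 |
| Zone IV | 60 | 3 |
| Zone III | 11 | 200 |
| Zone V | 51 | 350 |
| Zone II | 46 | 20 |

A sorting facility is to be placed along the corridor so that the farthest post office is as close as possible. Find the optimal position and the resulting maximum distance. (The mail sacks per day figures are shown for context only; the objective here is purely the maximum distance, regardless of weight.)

location 31, max distance 29

The 1-center on a line is the midpoint of the two extreme points: leftmost at 2, rightmost at 60.
Optimal location = (2 + 60)/2 = 31; maximum distance = (60 − 2)/2 = 29.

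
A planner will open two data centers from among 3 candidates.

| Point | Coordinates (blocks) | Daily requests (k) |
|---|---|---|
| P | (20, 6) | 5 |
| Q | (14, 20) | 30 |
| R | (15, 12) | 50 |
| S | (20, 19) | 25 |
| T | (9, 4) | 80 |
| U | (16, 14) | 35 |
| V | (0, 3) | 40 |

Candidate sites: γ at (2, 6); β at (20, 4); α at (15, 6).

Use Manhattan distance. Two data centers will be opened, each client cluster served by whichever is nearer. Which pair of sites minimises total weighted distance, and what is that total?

Evaluate every pair (each demand assigned to the nearer of the two):
  {γ, α}: total = 2380
  {β, α}: total = 2810
  {γ, β}: total = 3105
Best pair: {γ, α} with total 2380.

{γ, α}, total 2380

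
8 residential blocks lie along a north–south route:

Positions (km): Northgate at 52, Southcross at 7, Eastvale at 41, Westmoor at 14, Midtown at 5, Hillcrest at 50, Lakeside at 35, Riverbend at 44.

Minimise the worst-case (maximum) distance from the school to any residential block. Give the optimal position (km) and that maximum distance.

location 28.5, max distance 23.5

The 1-center on a line is the midpoint of the two extreme points: leftmost at 5, rightmost at 52.
Optimal location = (5 + 52)/2 = 28.5; maximum distance = (52 − 5)/2 = 23.5.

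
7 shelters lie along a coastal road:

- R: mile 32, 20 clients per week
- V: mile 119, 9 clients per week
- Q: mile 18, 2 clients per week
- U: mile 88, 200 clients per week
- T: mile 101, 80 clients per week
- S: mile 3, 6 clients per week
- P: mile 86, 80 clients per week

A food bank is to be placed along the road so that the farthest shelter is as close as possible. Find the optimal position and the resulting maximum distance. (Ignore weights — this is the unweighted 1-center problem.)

The 1-center on a line is the midpoint of the two extreme points: leftmost at 3, rightmost at 119.
Optimal location = (3 + 119)/2 = 61; maximum distance = (119 − 3)/2 = 58.

location 61, max distance 58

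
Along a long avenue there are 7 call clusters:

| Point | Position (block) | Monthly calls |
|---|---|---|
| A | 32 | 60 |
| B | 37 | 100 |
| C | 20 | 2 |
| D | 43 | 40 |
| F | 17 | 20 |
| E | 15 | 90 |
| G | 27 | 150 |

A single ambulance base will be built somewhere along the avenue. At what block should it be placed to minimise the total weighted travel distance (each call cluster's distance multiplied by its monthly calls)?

x = 27

For a sum of weighted absolute distances on a line, the optimum is the weighted median (not the mean). Total weight W = 462; half-weight = 231.
Sort by position and accumulate weight:
  block 15 (E, w=90) → cum 90
  block 17 (F, w=20) → cum 110
  block 20 (C, w=2) → cum 112
  block 27 (G, w=150) → cum 262  ≥ 231 → median here
  block 32 (A, w=60) → cum 322
  block 37 (B, w=100) → cum 422
  block 43 (D, w=40) → cum 462
Optimal location: block 27.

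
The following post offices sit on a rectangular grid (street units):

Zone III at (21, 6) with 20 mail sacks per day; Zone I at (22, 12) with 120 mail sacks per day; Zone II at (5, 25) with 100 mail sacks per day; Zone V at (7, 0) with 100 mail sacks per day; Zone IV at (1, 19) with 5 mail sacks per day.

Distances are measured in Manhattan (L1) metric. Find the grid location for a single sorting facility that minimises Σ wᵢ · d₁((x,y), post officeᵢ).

Manhattan distance separates: Σwᵢ(|x−xᵢ|+|y−yᵢ|) = Σwᵢ|x−xᵢ| + Σwᵢ|y−yᵢ|, so x and y are optimised independently as 1-D weighted medians.
Total weight W = 345; half = 172.5.
x-coordinate, sorted with cumulative weight:
  x=1 (Zone IV, w=5) cum 5
  x=5 (Zone II, w=100) cum 105
  x=7 (Zone V, w=100) cum 205  ← median
  x=21 (Zone III, w=20) cum 225
  x=22 (Zone I, w=120) cum 345
⇒ x* = 7
y-coordinate, sorted with cumulative weight:
  y=0 (Zone V, w=100) cum 100
  y=6 (Zone III, w=20) cum 120
  y=12 (Zone I, w=120) cum 240  ← median
  y=19 (Zone IV, w=5) cum 245
  y=25 (Zone II, w=100) cum 345
⇒ y* = 12

(7, 12)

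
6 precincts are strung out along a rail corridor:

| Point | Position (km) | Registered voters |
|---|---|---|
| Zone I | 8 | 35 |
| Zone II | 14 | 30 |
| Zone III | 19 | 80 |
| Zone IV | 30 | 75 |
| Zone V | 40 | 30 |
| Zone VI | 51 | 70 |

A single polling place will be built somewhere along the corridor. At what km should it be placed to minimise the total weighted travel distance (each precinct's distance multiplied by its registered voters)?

x = 30

For a sum of weighted absolute distances on a line, the optimum is the weighted median (not the mean). Total weight W = 320; half-weight = 160.
Sort by position and accumulate weight:
  km 8 (Zone I, w=35) → cum 35
  km 14 (Zone II, w=30) → cum 65
  km 19 (Zone III, w=80) → cum 145
  km 30 (Zone IV, w=75) → cum 220  ≥ 160 → median here
  km 40 (Zone V, w=30) → cum 250
  km 51 (Zone VI, w=70) → cum 320
Optimal location: km 30.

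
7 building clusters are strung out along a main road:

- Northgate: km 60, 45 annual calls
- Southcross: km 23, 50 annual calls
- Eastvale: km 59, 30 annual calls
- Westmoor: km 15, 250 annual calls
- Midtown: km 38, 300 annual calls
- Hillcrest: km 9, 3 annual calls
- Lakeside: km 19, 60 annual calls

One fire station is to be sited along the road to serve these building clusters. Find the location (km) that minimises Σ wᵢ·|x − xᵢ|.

For a sum of weighted absolute distances on a line, the optimum is the weighted median (not the mean). Total weight W = 738; half-weight = 369.
Sort by position and accumulate weight:
  km 9 (Hillcrest, w=3) → cum 3
  km 15 (Westmoor, w=250) → cum 253
  km 19 (Lakeside, w=60) → cum 313
  km 23 (Southcross, w=50) → cum 363
  km 38 (Midtown, w=300) → cum 663  ≥ 369 → median here
  km 59 (Eastvale, w=30) → cum 693
  km 60 (Northgate, w=45) → cum 738
Optimal location: km 38.

x = 38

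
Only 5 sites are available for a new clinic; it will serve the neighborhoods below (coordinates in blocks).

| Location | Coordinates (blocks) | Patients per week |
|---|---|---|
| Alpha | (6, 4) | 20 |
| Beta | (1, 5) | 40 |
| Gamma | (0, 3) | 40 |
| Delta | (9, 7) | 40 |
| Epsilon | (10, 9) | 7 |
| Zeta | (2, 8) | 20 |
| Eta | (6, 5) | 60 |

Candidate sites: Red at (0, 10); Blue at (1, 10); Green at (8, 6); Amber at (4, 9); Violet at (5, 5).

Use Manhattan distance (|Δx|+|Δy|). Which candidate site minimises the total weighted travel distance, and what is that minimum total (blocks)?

Total weighted distance at each candidate:
  Red (0, 10): total = 2057
  Blue (1, 10): total = 1910
  Green (8, 6): total = 1295
  Amber (4, 9): total = 1562
  Violet (5, 5): total = 963
Minimum is at Violet with total 963 blocks.

Violet, total 963 blocks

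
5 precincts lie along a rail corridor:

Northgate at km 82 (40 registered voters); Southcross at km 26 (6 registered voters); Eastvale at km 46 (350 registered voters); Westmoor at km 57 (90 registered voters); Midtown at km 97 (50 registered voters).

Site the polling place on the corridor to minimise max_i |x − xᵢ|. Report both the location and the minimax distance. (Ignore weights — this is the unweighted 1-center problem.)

The 1-center on a line is the midpoint of the two extreme points: leftmost at 26, rightmost at 97.
Optimal location = (26 + 97)/2 = 61.5; maximum distance = (97 − 26)/2 = 35.5.

location 61.5, max distance 35.5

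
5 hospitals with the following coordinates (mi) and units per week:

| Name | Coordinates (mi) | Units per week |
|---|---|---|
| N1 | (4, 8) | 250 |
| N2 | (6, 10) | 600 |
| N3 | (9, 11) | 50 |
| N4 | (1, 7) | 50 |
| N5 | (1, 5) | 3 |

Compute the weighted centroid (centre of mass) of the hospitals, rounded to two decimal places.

The minimiser of Σwᵢ‖p−pᵢ‖² is the weighted centroid p* = (Σwᵢpᵢ)/(Σwᵢ).
Σwᵢ = 953.
Σwᵢxᵢ = 250·4 + 600·6 + 50·9 + 50·1 + 3·1 = 5103.
Σwᵢyᵢ = 250·8 + 600·10 + 50·11 + 50·7 + 3·5 = 8915.
x* = 5103/953 = 5.35, y* = 8915/953 = 9.35.

(5.35, 9.35)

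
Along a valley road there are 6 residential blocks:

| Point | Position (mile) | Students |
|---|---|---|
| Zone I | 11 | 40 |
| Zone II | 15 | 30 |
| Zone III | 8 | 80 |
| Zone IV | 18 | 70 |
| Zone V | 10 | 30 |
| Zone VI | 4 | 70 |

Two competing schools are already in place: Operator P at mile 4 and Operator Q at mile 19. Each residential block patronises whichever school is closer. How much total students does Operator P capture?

220

The indifferent point is the midpoint (4+19)/2 = 11.5; residential blocks left of it (closer to Operator P at 4) go to Operator P, those right go to Operator Q.
  Zone VI at 4 (w=70) → Operator P
  Zone III at 8 (w=80) → Operator P
  Zone V at 10 (w=30) → Operator P
  Zone I at 11 (w=40) → Operator P
  Zone II at 15 (w=30) → Operator Q
  Zone IV at 18 (w=70) → Operator Q
Operator P captures 220; Operator Q captures 100.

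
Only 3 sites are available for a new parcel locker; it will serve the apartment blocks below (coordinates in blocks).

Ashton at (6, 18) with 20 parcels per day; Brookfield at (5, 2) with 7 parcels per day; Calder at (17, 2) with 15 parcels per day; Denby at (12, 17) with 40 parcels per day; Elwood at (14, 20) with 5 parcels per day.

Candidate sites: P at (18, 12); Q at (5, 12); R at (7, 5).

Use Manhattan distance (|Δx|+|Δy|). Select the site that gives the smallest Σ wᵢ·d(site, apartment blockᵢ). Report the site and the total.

Q, total 1105 blocks

Total weighted distance at each candidate:
  P (18, 12): total = 1186
  Q (5, 12): total = 1105
  R (7, 5): total = 1300
Minimum is at Q with total 1105 blocks.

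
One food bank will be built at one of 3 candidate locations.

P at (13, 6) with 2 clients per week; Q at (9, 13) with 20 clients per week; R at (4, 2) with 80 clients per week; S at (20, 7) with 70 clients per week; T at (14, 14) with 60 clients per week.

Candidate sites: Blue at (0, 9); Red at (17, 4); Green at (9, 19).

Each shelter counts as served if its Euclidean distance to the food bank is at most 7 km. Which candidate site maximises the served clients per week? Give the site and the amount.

Red, covering 72

Coverage radius r = 7 km; a point is covered iff (Δx)²+(Δy)² ≤ 7² = 49.
  Blue (0, 9): covers {none} → 0
  Red (17, 4): covers {P, S} → 72
  Green (9, 19): covers {Q} → 20
Maximum coverage at Red: 72 clients per week.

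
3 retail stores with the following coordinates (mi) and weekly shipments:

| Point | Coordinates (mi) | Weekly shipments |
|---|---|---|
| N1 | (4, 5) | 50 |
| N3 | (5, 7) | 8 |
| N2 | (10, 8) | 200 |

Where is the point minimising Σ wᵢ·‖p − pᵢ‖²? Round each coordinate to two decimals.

The minimiser of Σwᵢ‖p−pᵢ‖² is the weighted centroid p* = (Σwᵢpᵢ)/(Σwᵢ).
Σwᵢ = 258.
Σwᵢxᵢ = 50·4 + 8·5 + 200·10 = 2240.
Σwᵢyᵢ = 50·5 + 8·7 + 200·8 = 1906.
x* = 2240/258 = 8.68, y* = 1906/258 = 7.39.

(8.68, 7.39)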